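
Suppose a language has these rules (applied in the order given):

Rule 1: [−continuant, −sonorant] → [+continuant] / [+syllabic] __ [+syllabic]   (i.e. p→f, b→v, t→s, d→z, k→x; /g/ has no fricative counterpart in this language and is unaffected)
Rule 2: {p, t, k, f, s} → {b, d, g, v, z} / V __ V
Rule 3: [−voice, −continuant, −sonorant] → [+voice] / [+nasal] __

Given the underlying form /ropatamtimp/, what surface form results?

rovazamdimb

Rule 1 (intervocalic spirantization): /p/ is a stop between vowels /o/ and /a/, so it spirantizes to the fricative [f]. /t/ is a stop between vowels /a/ and /a/, so it spirantizes to the fricative [s]. /ropatamtimp/ → rofasamtimp.
Rule 2 (intervocalic voicing): /f/ is a voiceless obstruent between vowels /o/ and /a/, so it voices to [v]. /s/ is a voiceless obstruent between vowels /a/ and /a/, so it voices to [z]. /rofasamtimp/ → rovazamtimp.
Rule 3 (post-nasal voicing): /t/ is a voiceless stop immediately after the nasal /m/, so it voices to [d]. /p/ is a voiceless stop immediately after the nasal /m/, so it voices to [b]. /rovazamtimp/ → rovazamdimb.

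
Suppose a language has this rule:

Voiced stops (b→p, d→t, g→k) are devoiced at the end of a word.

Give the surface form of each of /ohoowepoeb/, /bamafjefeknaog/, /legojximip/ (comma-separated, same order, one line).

ohoowepoep, bamafjefeknaok, legojximip

/ohoowepoeb/: /b/ is a voiced stop in word-final position, so it devoices to [p]. → [ohoowepoep].
/bamafjefeknaog/: /g/ is a voiced stop in word-final position, so it devoices to [k]. → [bamafjefeknaok].
/legojximip/: the rule's environment is not met; surfaces unchanged as [legojximip].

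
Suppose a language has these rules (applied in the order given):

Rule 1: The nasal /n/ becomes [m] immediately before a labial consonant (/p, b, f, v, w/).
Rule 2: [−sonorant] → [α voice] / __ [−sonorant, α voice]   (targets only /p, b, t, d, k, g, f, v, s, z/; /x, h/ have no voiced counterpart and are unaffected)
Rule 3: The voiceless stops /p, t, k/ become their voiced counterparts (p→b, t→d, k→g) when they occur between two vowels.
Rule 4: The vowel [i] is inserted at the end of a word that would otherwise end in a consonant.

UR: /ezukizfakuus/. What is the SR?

Rule 1 (nasal place assimilation): no segment meets the environment; /ezukizfakuus/ is unchanged.
Rule 2 (regressive voicing assimilation): /z/ precedes the voiceless obstruent /f/, so it devoices to [s] by assimilation. /ezukizfakuus/ → ezukisfakuus.
Rule 3 (intervocalic voicing): /k/ is a voiceless stop between vowels /u/ and /i/, so it voices to [g]. /k/ is a voiceless stop between vowels /a/ and /u/, so it voices to [g]. /ezukisfakuus/ → ezugisfaguus.
Rule 4 (final i-epenthesis): the form ends in the consonant /s/, so [i] is inserted word-finally. /ezugisfaguus/ → ezugisfaguusi.

ezugisfaguusi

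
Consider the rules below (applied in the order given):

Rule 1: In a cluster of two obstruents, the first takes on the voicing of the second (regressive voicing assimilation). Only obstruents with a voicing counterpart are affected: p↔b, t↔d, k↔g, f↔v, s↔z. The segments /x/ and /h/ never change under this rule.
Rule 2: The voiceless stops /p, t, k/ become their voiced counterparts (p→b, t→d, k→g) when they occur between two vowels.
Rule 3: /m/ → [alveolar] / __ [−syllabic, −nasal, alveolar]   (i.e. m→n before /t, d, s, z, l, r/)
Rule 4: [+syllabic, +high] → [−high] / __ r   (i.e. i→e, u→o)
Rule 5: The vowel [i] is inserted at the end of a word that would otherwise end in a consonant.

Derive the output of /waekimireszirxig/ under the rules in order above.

waegimerezzerxigi

Rule 1 (regressive voicing assimilation): /s/ precedes the voiced obstruent /z/, so it voices to [z] by assimilation. /waekimireszirxig/ → waekimirezzirxig.
Rule 2 (intervocalic voicing): /k/ is a voiceless stop between vowels /e/ and /i/, so it voices to [g]. /waekimirezzirxig/ → waegimirezzirxig.
Rule 3 (nasal place assimilation): no segment meets the environment; /waegimirezzirxig/ is unchanged.
Rule 4 (pre-rhotic lowering): /i/ is a high vowel immediately before /r/, so it lowers to [e]. /i/ is a high vowel immediately before /r/, so it lowers to [e]. /waegimirezzirxig/ → waegimerezzerxig.
Rule 5 (final i-epenthesis): the form ends in the consonant /g/, so [i] is inserted word-finally. /waegimerezzerxig/ → waegimerezzerxigi.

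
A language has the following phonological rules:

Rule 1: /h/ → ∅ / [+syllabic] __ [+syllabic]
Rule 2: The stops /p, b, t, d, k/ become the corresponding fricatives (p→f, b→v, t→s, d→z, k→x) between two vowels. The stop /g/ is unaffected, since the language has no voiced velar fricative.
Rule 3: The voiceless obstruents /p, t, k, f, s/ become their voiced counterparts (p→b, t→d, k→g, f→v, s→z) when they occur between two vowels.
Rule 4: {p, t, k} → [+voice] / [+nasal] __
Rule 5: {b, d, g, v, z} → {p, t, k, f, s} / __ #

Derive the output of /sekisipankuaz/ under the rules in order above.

Rule 1 (intervocalic h-deletion): no segment meets the environment; /sekisipankuaz/ is unchanged.
Rule 2 (intervocalic spirantization): /k/ is a stop between vowels /e/ and /i/, so it spirantizes to the fricative [x]. /p/ is a stop between vowels /i/ and /a/, so it spirantizes to the fricative [f]. /sekisipankuaz/ → sexisifankuaz.
Rule 3 (intervocalic voicing): /s/ is a voiceless obstruent between vowels /i/ and /i/, so it voices to [z]. /f/ is a voiceless obstruent between vowels /i/ and /a/, so it voices to [v]. /sexisifankuaz/ → sexizivankuaz.
Rule 4 (post-nasal voicing): /k/ is a voiceless stop immediately after the nasal /n/, so it voices to [g]. /sexizivankuaz/ → sexizivanguaz.
Rule 5 (final devoicing): /z/ is a voiced obstruent in word-final position, so it devoices to [s]. /sexizivanguaz/ → sexizivanguas.

sexizivanguas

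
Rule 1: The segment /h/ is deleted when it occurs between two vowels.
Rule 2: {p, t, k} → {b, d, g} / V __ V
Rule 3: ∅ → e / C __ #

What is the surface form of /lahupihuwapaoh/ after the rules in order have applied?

laubiuwabaohe

Rule 1 (intervocalic h-deletion): /h/ occurs between vowels /a/ and /u/, so it deletes. /h/ occurs between vowels /i/ and /u/, so it deletes. /lahupihuwapaoh/ → laupiuwapaoh.
Rule 2 (intervocalic voicing): /p/ is a voiceless stop between vowels /u/ and /i/, so it voices to [b]. /p/ is a voiceless stop between vowels /a/ and /a/, so it voices to [b]. /laupiuwapaoh/ → laubiuwabaoh.
Rule 3 (final e-epenthesis): the form ends in the consonant /h/, so [e] is inserted word-finally. /laubiuwabaoh/ → laubiuwabaohe.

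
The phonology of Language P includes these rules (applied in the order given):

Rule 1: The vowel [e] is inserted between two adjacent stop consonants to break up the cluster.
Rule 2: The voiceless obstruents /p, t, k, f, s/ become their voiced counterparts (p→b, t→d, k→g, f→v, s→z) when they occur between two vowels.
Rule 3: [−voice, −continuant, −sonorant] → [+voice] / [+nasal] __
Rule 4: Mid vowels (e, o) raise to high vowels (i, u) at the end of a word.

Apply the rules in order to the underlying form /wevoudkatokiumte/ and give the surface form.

Rule 1 (stop-cluster e-epenthesis): /d/ and /k/ form a stop–stop cluster, so [e] is inserted between them. /wevoudkatokiumte/ → wevoudekatokiumte.
Rule 2 (intervocalic voicing): /k/ is a voiceless obstruent between vowels /e/ and /a/, so it voices to [g]. /t/ is a voiceless obstruent between vowels /a/ and /o/, so it voices to [d]. /k/ is a voiceless obstruent between vowels /o/ and /i/, so it voices to [g]. /wevoudekatokiumte/ → wevoudegadogiumte.
Rule 3 (post-nasal voicing): /t/ is a voiceless stop immediately after the nasal /m/, so it voices to [d]. /wevoudegadogiumte/ → wevoudegadogiumde.
Rule 4 (final vowel raising): /e/ is a mid vowel in word-final position, so it raises to [i]. /wevoudegadogiumde/ → wevoudegadogiumdi.

wevoudegadogiumdi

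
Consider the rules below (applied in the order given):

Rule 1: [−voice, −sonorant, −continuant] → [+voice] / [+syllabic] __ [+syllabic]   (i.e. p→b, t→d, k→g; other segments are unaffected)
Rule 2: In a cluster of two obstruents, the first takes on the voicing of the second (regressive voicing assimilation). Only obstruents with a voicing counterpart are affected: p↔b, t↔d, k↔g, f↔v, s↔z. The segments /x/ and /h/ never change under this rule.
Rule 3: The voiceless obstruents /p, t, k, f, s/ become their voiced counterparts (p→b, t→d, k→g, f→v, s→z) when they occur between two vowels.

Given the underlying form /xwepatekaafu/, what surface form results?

xwebadegaavu

Rule 1 (intervocalic voicing): /p/ is a voiceless stop between vowels /e/ and /a/, so it voices to [b]. /t/ is a voiceless stop between vowels /a/ and /e/, so it voices to [d]. /k/ is a voiceless stop between vowels /e/ and /a/, so it voices to [g]. /xwepatekaafu/ → xwebadegaafu.
Rule 2 (regressive voicing assimilation): no segment meets the environment; /xwebadegaafu/ is unchanged.
Rule 3 (intervocalic voicing): /f/ is a voiceless obstruent between vowels /a/ and /u/, so it voices to [v]. /xwebadegaafu/ → xwebadegaavu.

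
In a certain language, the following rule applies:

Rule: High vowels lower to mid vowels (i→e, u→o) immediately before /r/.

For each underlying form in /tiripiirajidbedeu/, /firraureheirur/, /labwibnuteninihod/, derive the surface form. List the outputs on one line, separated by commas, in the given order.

teripierajidbedeu, ferraoreheeror, labwibnuteninihod

/tiripiirajidbedeu/: /i/ is a high vowel immediately before /r/, so it lowers to [e]. /i/ is a high vowel immediately before /r/, so it lowers to [e]. → [teripierajidbedeu].
/firraureheirur/: /i/ is a high vowel immediately before /r/, so it lowers to [e]. /u/ is a high vowel immediately before /r/, so it lowers to [o]. /i/ is a high vowel immediately before /r/, so it lowers to [e]. /u/ is a high vowel immediately before /r/, so it lowers to [o]. → [ferraoreheeror].
/labwibnuteninihod/: the rule's environment is not met; surfaces unchanged as [labwibnuteninihod].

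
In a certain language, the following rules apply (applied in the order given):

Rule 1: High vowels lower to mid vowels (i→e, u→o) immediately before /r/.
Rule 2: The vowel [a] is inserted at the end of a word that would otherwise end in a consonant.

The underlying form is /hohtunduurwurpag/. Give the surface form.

Rule 1 (pre-rhotic lowering): /u/ is a high vowel immediately before /r/, so it lowers to [o]. /u/ is a high vowel immediately before /r/, so it lowers to [o]. /hohtunduurwurpag/ → hohtunduorworpag.
Rule 2 (final a-epenthesis): the form ends in the consonant /g/, so [a] is inserted word-finally. /hohtunduorworpag/ → hohtunduorworpaga.

hohtunduorworpaga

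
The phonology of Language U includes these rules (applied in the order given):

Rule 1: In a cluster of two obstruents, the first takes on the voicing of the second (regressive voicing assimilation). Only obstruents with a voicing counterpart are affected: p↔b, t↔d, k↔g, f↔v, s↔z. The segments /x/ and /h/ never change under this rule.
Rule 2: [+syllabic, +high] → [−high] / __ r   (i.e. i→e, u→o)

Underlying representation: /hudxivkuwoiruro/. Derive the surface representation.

Rule 1 (regressive voicing assimilation): /d/ precedes the voiceless obstruent /x/, so it devoices to [t] by assimilation. /v/ precedes the voiceless obstruent /k/, so it devoices to [f] by assimilation. /hudxivkuwoiruro/ → hutxifkuwoiruro.
Rule 2 (pre-rhotic lowering): /i/ is a high vowel immediately before /r/, so it lowers to [e]. /u/ is a high vowel immediately before /r/, so it lowers to [o]. /hutxifkuwoiruro/ → hutxifkuwoeroro.

hutxifkuwoeroro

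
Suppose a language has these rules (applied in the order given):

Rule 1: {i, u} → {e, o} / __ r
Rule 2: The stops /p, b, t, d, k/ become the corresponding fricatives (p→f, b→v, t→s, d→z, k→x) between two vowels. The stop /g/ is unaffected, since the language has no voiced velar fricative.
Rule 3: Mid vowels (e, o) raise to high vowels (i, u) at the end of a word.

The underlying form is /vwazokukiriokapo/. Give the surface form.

Rule 1 (pre-rhotic lowering): /i/ is a high vowel immediately before /r/, so it lowers to [e]. /vwazokukiriokapo/ → vwazokukeriokapo.
Rule 2 (intervocalic spirantization): /k/ is a stop between vowels /o/ and /u/, so it spirantizes to the fricative [x]. /k/ is a stop between vowels /u/ and /e/, so it spirantizes to the fricative [x]. /k/ is a stop between vowels /o/ and /a/, so it spirantizes to the fricative [x]. /p/ is a stop between vowels /a/ and /o/, so it spirantizes to the fricative [f]. /vwazokukeriokapo/ → vwazoxuxerioxafo.
Rule 3 (final vowel raising): /o/ is a mid vowel in word-final position, so it raises to [u]. /vwazoxuxerioxafo/ → vwazoxuxerioxafu.

vwazoxuxerioxafu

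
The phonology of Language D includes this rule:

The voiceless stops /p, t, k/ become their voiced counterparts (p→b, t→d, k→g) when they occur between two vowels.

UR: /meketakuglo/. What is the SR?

megedaguglo

/k/ is a voiceless stop between vowels /e/ and /e/, so it voices to [g].
/t/ is a voiceless stop between vowels /e/ and /a/, so it voices to [d].
/k/ is a voiceless stop between vowels /a/ and /u/, so it voices to [g].
Surface form: [megedaguglo].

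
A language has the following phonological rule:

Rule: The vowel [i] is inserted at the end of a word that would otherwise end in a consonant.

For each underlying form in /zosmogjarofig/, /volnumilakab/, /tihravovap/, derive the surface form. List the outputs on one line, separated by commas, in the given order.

/zosmogjarofig/: the form ends in the consonant /g/, so [i] is inserted word-finally. → [zosmogjarofigi].
/volnumilakab/: the form ends in the consonant /b/, so [i] is inserted word-finally. → [volnumilakabi].
/tihravovap/: the form ends in the consonant /p/, so [i] is inserted word-finally. → [tihravovapi].

zosmogjarofigi, volnumilakabi, tihravovapi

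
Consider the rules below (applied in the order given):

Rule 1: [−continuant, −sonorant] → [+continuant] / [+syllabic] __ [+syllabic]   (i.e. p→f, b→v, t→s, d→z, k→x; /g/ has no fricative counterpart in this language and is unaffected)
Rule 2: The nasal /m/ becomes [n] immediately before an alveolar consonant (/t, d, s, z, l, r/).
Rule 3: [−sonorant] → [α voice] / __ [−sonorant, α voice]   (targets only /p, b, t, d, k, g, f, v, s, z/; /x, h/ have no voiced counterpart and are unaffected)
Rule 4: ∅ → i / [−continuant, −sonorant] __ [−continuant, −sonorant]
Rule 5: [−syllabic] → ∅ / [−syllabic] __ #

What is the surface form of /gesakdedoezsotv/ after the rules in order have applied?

Rule 1 (intervocalic spirantization): /d/ is a stop between vowels /e/ and /o/, so it spirantizes to the fricative [z]. /gesakdedoezsotv/ → gesakdezoezsotv.
Rule 2 (nasal place assimilation): no segment meets the environment; /gesakdezoezsotv/ is unchanged.
Rule 3 (regressive voicing assimilation): /k/ precedes the voiced obstruent /d/, so it voices to [g] by assimilation. /z/ precedes the voiceless obstruent /s/, so it devoices to [s] by assimilation. /t/ precedes the voiced obstruent /v/, so it voices to [d] by assimilation. /gesakdezoezsotv/ → gesagdezoessodv.
Rule 4 (stop-cluster i-epenthesis): /g/ and /d/ form a stop–stop cluster, so [i] is inserted between them. /gesagdezoessodv/ → gesagidezoessodv.
Rule 5 (final cluster simplification): /v/ is the second consonant of a word-final cluster /dv/, so it deletes. /gesagidezoessodv/ → gesagidezoessod.

gesagidezoessod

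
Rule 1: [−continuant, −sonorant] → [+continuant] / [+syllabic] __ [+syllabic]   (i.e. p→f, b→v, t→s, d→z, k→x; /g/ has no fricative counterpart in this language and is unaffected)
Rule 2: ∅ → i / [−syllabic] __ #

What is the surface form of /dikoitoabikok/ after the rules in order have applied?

Rule 1 (intervocalic spirantization): /k/ is a stop between vowels /i/ and /o/, so it spirantizes to the fricative [x]. /t/ is a stop between vowels /i/ and /o/, so it spirantizes to the fricative [s]. /b/ is a stop between vowels /a/ and /i/, so it spirantizes to the fricative [v]. /k/ is a stop between vowels /i/ and /o/, so it spirantizes to the fricative [x]. /dikoitoabikok/ → dixoisoavixok.
Rule 2 (final i-epenthesis): the form ends in the consonant /k/, so [i] is inserted word-finally. /dixoisoavixok/ → dixoisoavixoki.

dixoisoavixoki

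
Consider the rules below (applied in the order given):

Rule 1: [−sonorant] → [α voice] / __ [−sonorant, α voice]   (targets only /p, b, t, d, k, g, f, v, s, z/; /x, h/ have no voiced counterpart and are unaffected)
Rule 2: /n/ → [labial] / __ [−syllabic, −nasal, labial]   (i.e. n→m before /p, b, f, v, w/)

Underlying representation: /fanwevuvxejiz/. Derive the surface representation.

famwevufxejiz

Rule 1 (regressive voicing assimilation): /v/ precedes the voiceless obstruent /x/, so it devoices to [f] by assimilation. /fanwevuvxejiz/ → fanwevufxejiz.
Rule 2 (nasal place assimilation): /n/ precedes the labial consonant /w/, so it assimilates in place to [m]. /fanwevufxejiz/ → famwevufxejiz.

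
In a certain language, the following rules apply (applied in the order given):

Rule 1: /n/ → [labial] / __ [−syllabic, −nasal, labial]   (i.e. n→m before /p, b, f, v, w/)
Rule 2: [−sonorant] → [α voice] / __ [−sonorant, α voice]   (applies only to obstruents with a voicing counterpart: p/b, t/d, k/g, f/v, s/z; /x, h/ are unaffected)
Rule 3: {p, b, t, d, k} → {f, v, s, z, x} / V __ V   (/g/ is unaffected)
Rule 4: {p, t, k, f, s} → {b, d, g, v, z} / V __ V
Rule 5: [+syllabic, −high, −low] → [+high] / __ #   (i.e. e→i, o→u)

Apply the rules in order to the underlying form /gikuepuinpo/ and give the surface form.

Rule 1 (nasal place assimilation): /n/ precedes the labial consonant /p/, so it assimilates in place to [m]. /gikuepuinpo/ → gikuepuimpo.
Rule 2 (regressive voicing assimilation): no segment meets the environment; /gikuepuimpo/ is unchanged.
Rule 3 (intervocalic spirantization): /k/ is a stop between vowels /i/ and /u/, so it spirantizes to the fricative [x]. /p/ is a stop between vowels /e/ and /u/, so it spirantizes to the fricative [f]. /gikuepuimpo/ → gixuefuimpo.
Rule 4 (intervocalic voicing): /f/ is a voiceless obstruent between vowels /e/ and /u/, so it voices to [v]. /gixuefuimpo/ → gixuevuimpo.
Rule 5 (final vowel raising): /o/ is a mid vowel in word-final position, so it raises to [u]. /gixuevuimpo/ → gixuevuimpu.

gixuevuimpu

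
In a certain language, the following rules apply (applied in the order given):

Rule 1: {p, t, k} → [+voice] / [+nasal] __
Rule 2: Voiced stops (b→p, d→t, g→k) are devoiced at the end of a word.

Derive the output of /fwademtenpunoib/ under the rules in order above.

fwademdenbunoip

Rule 1 (post-nasal voicing): /t/ is a voiceless stop immediately after the nasal /m/, so it voices to [d]. /p/ is a voiceless stop immediately after the nasal /n/, so it voices to [b]. /fwademtenpunoib/ → fwademdenbunoib.
Rule 2 (final devoicing): /b/ is a voiced stop in word-final position, so it devoices to [p]. /fwademdenbunoib/ → fwademdenbunoip.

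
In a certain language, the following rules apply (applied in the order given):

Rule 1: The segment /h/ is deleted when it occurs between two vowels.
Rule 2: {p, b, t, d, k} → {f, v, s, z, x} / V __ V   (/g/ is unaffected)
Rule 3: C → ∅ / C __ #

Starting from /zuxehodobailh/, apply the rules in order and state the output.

zuxeozovail

Rule 1 (intervocalic h-deletion): /h/ occurs between vowels /e/ and /o/, so it deletes. /zuxehodobailh/ → zuxeodobailh.
Rule 2 (intervocalic spirantization): /d/ is a stop between vowels /o/ and /o/, so it spirantizes to the fricative [z]. /b/ is a stop between vowels /o/ and /a/, so it spirantizes to the fricative [v]. /zuxeodobailh/ → zuxeozovailh.
Rule 3 (final cluster simplification): /h/ is the second consonant of a word-final cluster /lh/, so it deletes. /zuxeozovailh/ → zuxeozovail.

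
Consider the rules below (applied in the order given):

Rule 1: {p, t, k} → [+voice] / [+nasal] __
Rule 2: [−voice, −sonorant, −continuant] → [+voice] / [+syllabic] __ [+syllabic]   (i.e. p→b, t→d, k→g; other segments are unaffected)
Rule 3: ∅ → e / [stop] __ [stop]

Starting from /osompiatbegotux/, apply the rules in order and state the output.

osombiatebegodux

Rule 1 (post-nasal voicing): /p/ is a voiceless stop immediately after the nasal /m/, so it voices to [b]. /osompiatbegotux/ → osombiatbegotux.
Rule 2 (intervocalic voicing): /t/ is a voiceless stop between vowels /o/ and /u/, so it voices to [d]. /osombiatbegotux/ → osombiatbegodux.
Rule 3 (stop-cluster e-epenthesis): /t/ and /b/ form a stop–stop cluster, so [e] is inserted between them. /osombiatbegodux/ → osombiatebegodux.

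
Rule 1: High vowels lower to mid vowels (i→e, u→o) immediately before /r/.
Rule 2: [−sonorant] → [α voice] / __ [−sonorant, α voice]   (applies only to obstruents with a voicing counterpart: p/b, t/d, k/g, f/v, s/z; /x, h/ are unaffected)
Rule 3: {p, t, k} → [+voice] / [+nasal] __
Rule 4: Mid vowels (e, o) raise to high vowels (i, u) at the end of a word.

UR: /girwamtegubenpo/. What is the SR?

Rule 1 (pre-rhotic lowering): /i/ is a high vowel immediately before /r/, so it lowers to [e]. /girwamtegubenpo/ → gerwamtegubenpo.
Rule 2 (regressive voicing assimilation): no segment meets the environment; /gerwamtegubenpo/ is unchanged.
Rule 3 (post-nasal voicing): /t/ is a voiceless stop immediately after the nasal /m/, so it voices to [d]. /p/ is a voiceless stop immediately after the nasal /n/, so it voices to [b]. /gerwamtegubenpo/ → gerwamdegubenbo.
Rule 4 (final vowel raising): /o/ is a mid vowel in word-final position, so it raises to [u]. /gerwamdegubenbo/ → gerwamdegubenbu.

gerwamdegubenbu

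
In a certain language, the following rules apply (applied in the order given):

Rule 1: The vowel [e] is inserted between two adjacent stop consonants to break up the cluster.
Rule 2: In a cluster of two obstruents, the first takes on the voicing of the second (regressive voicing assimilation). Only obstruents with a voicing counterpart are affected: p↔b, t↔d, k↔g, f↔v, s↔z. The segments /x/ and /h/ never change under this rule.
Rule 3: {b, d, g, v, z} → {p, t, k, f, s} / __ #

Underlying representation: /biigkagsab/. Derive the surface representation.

Rule 1 (stop-cluster e-epenthesis): /g/ and /k/ form a stop–stop cluster, so [e] is inserted between them. /biigkagsab/ → biigekagsab.
Rule 2 (regressive voicing assimilation): /g/ precedes the voiceless obstruent /s/, so it devoices to [k] by assimilation. /biigekagsab/ → biigekaksab.
Rule 3 (final devoicing): /b/ is a voiced obstruent in word-final position, so it devoices to [p]. /biigekaksab/ → biigekaksap.

biigekaksap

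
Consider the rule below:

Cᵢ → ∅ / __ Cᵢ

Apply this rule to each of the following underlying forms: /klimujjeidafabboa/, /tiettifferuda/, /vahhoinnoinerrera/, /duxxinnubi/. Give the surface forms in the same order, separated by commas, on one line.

/klimujjeidafabboa/: /jj/ is a geminate; the first /j/ deletes. /bb/ is a geminate; the first /b/ deletes. → [klimujeidafaboa].
/tiettifferuda/: /tt/ is a geminate; the first /t/ deletes. /ff/ is a geminate; the first /f/ deletes. → [tietiferuda].
/vahhoinnoinerrera/: /hh/ is a geminate; the first /h/ deletes. /nn/ is a geminate; the first /n/ deletes. /rr/ is a geminate; the first /r/ deletes. → [vahoinoinerera].
/duxxinnubi/: /xx/ is a geminate; the first /x/ deletes. /nn/ is a geminate; the first /n/ deletes. → [duxinubi].

klimujeidafaboa, tietiferuda, vahoinoinerera, duxinubi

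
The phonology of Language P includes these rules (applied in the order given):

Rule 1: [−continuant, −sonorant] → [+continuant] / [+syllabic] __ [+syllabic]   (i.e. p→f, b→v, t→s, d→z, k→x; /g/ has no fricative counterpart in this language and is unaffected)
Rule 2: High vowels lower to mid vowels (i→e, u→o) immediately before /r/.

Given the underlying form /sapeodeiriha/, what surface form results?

safeozeeriha

Rule 1 (intervocalic spirantization): /p/ is a stop between vowels /a/ and /e/, so it spirantizes to the fricative [f]. /d/ is a stop between vowels /o/ and /e/, so it spirantizes to the fricative [z]. /sapeodeiriha/ → safeozeiriha.
Rule 2 (pre-rhotic lowering): /i/ is a high vowel immediately before /r/, so it lowers to [e]. /safeozeiriha/ → safeozeeriha.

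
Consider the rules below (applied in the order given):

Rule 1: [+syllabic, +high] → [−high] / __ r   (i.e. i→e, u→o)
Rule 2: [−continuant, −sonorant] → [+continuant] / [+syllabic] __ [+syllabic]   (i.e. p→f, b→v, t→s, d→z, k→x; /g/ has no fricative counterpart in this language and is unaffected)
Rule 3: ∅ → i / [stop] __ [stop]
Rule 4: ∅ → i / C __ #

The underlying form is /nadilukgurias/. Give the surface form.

nazilukigoriasi

Rule 1 (pre-rhotic lowering): /u/ is a high vowel immediately before /r/, so it lowers to [o]. /nadilukgurias/ → nadilukgorias.
Rule 2 (intervocalic spirantization): /d/ is a stop between vowels /a/ and /i/, so it spirantizes to the fricative [z]. /nadilukgorias/ → nazilukgorias.
Rule 3 (stop-cluster i-epenthesis): /k/ and /g/ form a stop–stop cluster, so [i] is inserted between them. /nazilukgorias/ → nazilukigorias.
Rule 4 (final i-epenthesis): the form ends in the consonant /s/, so [i] is inserted word-finally. /nazilukigorias/ → nazilukigoriasi.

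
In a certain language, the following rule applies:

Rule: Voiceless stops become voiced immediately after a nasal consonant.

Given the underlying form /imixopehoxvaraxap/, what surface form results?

No segment of /imixopehoxvaraxap/ meets the structural description of the rule, so the form surfaces unchanged.

imixopehoxvaraxap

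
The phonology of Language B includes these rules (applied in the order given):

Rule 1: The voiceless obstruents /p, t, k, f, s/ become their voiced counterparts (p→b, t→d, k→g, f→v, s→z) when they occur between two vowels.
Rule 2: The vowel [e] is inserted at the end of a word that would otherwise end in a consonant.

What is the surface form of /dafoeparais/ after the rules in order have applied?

davoebaraise

Rule 1 (intervocalic voicing): /f/ is a voiceless obstruent between vowels /a/ and /o/, so it voices to [v]. /p/ is a voiceless obstruent between vowels /e/ and /a/, so it voices to [b]. /dafoeparais/ → davoebarais.
Rule 2 (final e-epenthesis): the form ends in the consonant /s/, so [e] is inserted word-finally. /davoebarais/ → davoebaraise.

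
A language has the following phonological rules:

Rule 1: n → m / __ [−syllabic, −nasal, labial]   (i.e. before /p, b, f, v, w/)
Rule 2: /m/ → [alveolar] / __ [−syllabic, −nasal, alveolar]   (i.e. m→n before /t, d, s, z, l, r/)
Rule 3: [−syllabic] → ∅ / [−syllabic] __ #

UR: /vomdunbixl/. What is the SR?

Rule 1 (nasal place assimilation): /n/ precedes the labial consonant /b/, so it assimilates in place to [m]. /vomdunbixl/ → vomdumbixl.
Rule 2 (nasal place assimilation): /m/ precedes the alveolar consonant /d/, so it assimilates in place to [n]. /vomdumbixl/ → vondumbixl.
Rule 3 (final cluster simplification): /l/ is the second consonant of a word-final cluster /xl/, so it deletes. /vondumbixl/ → vondumbix.

vondumbix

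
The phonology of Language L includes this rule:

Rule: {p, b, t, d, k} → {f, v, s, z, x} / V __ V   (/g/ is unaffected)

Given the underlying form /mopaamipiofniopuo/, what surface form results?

/p/ is a stop between vowels /o/ and /a/, so it spirantizes to the fricative [f].
/p/ is a stop between vowels /i/ and /i/, so it spirantizes to the fricative [f].
/p/ is a stop between vowels /o/ and /u/, so it spirantizes to the fricative [f].
Surface form: [mofaamifiofniofuo].

mofaamifiofniofuo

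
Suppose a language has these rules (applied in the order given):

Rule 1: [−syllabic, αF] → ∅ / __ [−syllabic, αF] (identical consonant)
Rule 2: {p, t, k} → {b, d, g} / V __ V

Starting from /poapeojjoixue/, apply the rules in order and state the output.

Rule 1 (degemination): /jj/ is a geminate; the first /j/ deletes. /poapeojjoixue/ → poapeojoixue.
Rule 2 (intervocalic voicing): /p/ is a voiceless stop between vowels /a/ and /e/, so it voices to [b]. /poapeojoixue/ → poabeojoixue.

poabeojoixue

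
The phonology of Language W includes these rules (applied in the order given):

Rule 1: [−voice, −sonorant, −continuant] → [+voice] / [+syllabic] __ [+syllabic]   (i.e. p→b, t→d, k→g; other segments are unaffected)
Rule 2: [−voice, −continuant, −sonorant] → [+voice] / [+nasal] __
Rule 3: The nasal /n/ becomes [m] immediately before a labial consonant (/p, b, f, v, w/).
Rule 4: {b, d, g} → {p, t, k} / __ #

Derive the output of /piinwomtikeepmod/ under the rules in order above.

Rule 1 (intervocalic voicing): /k/ is a voiceless stop between vowels /i/ and /e/, so it voices to [g]. /piinwomtikeepmod/ → piinwomtigeepmod.
Rule 2 (post-nasal voicing): /t/ is a voiceless stop immediately after the nasal /m/, so it voices to [d]. /piinwomtigeepmod/ → piinwomdigeepmod.
Rule 3 (nasal place assimilation): /n/ precedes the labial consonant /w/, so it assimilates in place to [m]. /piinwomdigeepmod/ → piimwomdigeepmod.
Rule 4 (final devoicing): /d/ is a voiced stop in word-final position, so it devoices to [t]. /piimwomdigeepmod/ → piimwomdigeepmot.

piimwomdigeepmot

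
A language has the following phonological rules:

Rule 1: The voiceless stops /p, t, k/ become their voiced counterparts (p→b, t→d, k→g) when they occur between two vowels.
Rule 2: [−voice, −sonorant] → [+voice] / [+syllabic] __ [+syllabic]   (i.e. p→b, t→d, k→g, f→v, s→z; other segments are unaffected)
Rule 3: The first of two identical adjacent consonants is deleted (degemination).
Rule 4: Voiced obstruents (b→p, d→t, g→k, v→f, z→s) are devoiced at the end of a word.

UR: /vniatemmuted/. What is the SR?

vniademudet

Rule 1 (intervocalic voicing): /t/ is a voiceless stop between vowels /a/ and /e/, so it voices to [d]. /t/ is a voiceless stop between vowels /u/ and /e/, so it voices to [d]. /vniatemmuted/ → vniademmuded.
Rule 2 (intervocalic voicing): no segment meets the environment; /vniademmuded/ is unchanged.
Rule 3 (degemination): /mm/ is a geminate; the first /m/ deletes. /vniademmuded/ → vniademuded.
Rule 4 (final devoicing): /d/ is a voiced obstruent in word-final position, so it devoices to [t]. /vniademuded/ → vniademudet.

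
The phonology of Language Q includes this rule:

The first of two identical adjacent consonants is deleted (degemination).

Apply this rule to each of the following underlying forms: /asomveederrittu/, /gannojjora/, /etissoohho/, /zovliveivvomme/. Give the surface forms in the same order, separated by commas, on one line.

asomveederitu, ganojora, etisooho, zovliveivome

/asomveederrittu/: /rr/ is a geminate; the first /r/ deletes. /tt/ is a geminate; the first /t/ deletes. → [asomveederitu].
/gannojjora/: /nn/ is a geminate; the first /n/ deletes. /jj/ is a geminate; the first /j/ deletes. → [ganojora].
/etissoohho/: /ss/ is a geminate; the first /s/ deletes. /hh/ is a geminate; the first /h/ deletes. → [etisooho].
/zovliveivvomme/: /vv/ is a geminate; the first /v/ deletes. /mm/ is a geminate; the first /m/ deletes. → [zovliveivome].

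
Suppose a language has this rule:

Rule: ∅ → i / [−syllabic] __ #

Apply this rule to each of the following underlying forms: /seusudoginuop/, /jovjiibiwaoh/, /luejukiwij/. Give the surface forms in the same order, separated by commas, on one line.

/seusudoginuop/: the form ends in the consonant /p/, so [i] is inserted word-finally. → [seusudoginuopi].
/jovjiibiwaoh/: the form ends in the consonant /h/, so [i] is inserted word-finally. → [jovjiibiwaohi].
/luejukiwij/: the form ends in the consonant /j/, so [i] is inserted word-finally. → [luejukiwiji].

seusudoginuopi, jovjiibiwaohi, luejukiwiji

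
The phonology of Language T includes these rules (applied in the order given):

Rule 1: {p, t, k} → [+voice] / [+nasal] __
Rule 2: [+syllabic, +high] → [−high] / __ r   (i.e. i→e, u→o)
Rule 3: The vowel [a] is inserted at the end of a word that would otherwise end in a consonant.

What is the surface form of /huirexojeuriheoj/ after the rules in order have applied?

huerexojeoriheoja

Rule 1 (post-nasal voicing): no segment meets the environment; /huirexojeuriheoj/ is unchanged.
Rule 2 (pre-rhotic lowering): /i/ is a high vowel immediately before /r/, so it lowers to [e]. /u/ is a high vowel immediately before /r/, so it lowers to [o]. /huirexojeuriheoj/ → huerexojeoriheoj.
Rule 3 (final a-epenthesis): the form ends in the consonant /j/, so [a] is inserted word-finally. /huerexojeoriheoj/ → huerexojeoriheoja.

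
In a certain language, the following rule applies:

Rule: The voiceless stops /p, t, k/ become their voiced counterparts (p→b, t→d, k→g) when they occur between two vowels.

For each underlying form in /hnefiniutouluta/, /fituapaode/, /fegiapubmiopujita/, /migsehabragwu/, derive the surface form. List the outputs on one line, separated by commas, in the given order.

/hnefiniutouluta/: /t/ is a voiceless stop between vowels /u/ and /o/, so it voices to [d]. /t/ is a voiceless stop between vowels /u/ and /a/, so it voices to [d]. → [hnefiniudouluda].
/fituapaode/: /t/ is a voiceless stop between vowels /i/ and /u/, so it voices to [d]. /p/ is a voiceless stop between vowels /a/ and /a/, so it voices to [b]. → [fiduabaode].
/fegiapubmiopujita/: /p/ is a voiceless stop between vowels /a/ and /u/, so it voices to [b]. /p/ is a voiceless stop between vowels /o/ and /u/, so it voices to [b]. /t/ is a voiceless stop between vowels /i/ and /a/, so it voices to [d]. → [fegiabubmiobujida].
/migsehabragwu/: the rule's environment is not met; surfaces unchanged as [migsehabragwu].

hnefiniudouluda, fiduabaode, fegiabubmiobujida, migsehabragwu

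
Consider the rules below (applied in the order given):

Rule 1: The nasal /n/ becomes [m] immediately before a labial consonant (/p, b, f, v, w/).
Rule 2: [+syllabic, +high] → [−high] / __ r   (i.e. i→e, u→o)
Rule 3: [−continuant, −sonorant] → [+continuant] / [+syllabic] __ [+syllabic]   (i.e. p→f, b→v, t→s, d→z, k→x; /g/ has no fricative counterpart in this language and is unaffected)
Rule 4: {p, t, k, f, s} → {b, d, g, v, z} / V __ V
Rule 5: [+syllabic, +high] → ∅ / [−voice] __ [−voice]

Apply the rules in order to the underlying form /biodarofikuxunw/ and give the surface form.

biozarovixxumw

Rule 1 (nasal place assimilation): /n/ precedes the labial consonant /w/, so it assimilates in place to [m]. /biodarofikuxunw/ → biodarofikuxumw.
Rule 2 (pre-rhotic lowering): no segment meets the environment; /biodarofikuxumw/ is unchanged.
Rule 3 (intervocalic spirantization): /d/ is a stop between vowels /o/ and /a/, so it spirantizes to the fricative [z]. /k/ is a stop between vowels /i/ and /u/, so it spirantizes to the fricative [x]. /biodarofikuxumw/ → biozarofixuxumw.
Rule 4 (intervocalic voicing): /f/ is a voiceless obstruent between vowels /o/ and /i/, so it voices to [v]. /biozarofixuxumw/ → biozarovixuxumw.
Rule 5 (high vowel syncope): /u/ is a high vowel flanked by voiceless consonants /x/ and /x/, so it deletes. /biozarovixuxumw/ → biozarovixxumw.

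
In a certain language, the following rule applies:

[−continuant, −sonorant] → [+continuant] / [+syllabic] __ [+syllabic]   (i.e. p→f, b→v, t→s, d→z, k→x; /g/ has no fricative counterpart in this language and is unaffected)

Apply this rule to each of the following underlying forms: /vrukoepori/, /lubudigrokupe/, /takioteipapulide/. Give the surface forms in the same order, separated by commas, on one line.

vruxoefori, luvuzigroxufe, taxioseifafulize

/vrukoepori/: /k/ is a stop between vowels /u/ and /o/, so it spirantizes to the fricative [x]. /p/ is a stop between vowels /e/ and /o/, so it spirantizes to the fricative [f]. → [vruxoefori].
/lubudigrokupe/: /b/ is a stop between vowels /u/ and /u/, so it spirantizes to the fricative [v]. /d/ is a stop between vowels /u/ and /i/, so it spirantizes to the fricative [z]. /k/ is a stop between vowels /o/ and /u/, so it spirantizes to the fricative [x]. /p/ is a stop between vowels /u/ and /e/, so it spirantizes to the fricative [f]. → [luvuzigroxufe].
/takioteipapulide/: /k/ is a stop between vowels /a/ and /i/, so it spirantizes to the fricative [x]. /t/ is a stop between vowels /o/ and /e/, so it spirantizes to the fricative [s]. /p/ is a stop between vowels /i/ and /a/, so it spirantizes to the fricative [f]. /p/ is a stop between vowels /a/ and /u/, so it spirantizes to the fricative [f]. /d/ is a stop between vowels /i/ and /e/, so it spirantizes to the fricative [z]. → [taxioseifafulize].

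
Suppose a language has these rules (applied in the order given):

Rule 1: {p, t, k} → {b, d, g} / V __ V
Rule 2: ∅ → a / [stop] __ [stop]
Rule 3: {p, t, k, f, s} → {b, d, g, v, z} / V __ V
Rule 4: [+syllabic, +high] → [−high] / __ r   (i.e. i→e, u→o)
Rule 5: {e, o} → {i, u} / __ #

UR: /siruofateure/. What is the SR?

seruovadeori

Rule 1 (intervocalic voicing): /t/ is a voiceless stop between vowels /a/ and /e/, so it voices to [d]. /siruofateure/ → siruofadeure.
Rule 2 (stop-cluster a-epenthesis): no segment meets the environment; /siruofadeure/ is unchanged.
Rule 3 (intervocalic voicing): /f/ is a voiceless obstruent between vowels /o/ and /a/, so it voices to [v]. /siruofadeure/ → siruovadeure.
Rule 4 (pre-rhotic lowering): /i/ is a high vowel immediately before /r/, so it lowers to [e]. /u/ is a high vowel immediately before /r/, so it lowers to [o]. /siruovadeure/ → seruovadeore.
Rule 5 (final vowel raising): /e/ is a mid vowel in word-final position, so it raises to [i]. /seruovadeore/ → seruovadeori.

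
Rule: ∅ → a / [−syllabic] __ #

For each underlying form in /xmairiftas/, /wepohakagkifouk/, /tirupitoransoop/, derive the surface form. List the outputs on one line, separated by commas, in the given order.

xmairiftasa, wepohakagkifouka, tirupitoransoopa

/xmairiftas/: the form ends in the consonant /s/, so [a] is inserted word-finally. → [xmairiftasa].
/wepohakagkifouk/: the form ends in the consonant /k/, so [a] is inserted word-finally. → [wepohakagkifouka].
/tirupitoransoop/: the form ends in the consonant /p/, so [a] is inserted word-finally. → [tirupitoransoopa].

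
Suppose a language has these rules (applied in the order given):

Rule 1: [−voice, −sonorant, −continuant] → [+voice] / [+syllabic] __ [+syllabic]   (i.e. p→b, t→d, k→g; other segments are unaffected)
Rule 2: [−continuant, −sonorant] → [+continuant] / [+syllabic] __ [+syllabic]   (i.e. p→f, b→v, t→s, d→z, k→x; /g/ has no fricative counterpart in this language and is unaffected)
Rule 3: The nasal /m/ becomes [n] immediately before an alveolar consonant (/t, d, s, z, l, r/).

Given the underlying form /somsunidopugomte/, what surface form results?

Rule 1 (intervocalic voicing): /p/ is a voiceless stop between vowels /o/ and /u/, so it voices to [b]. /somsunidopugomte/ → somsunidobugomte.
Rule 2 (intervocalic spirantization): /d/ is a stop between vowels /i/ and /o/, so it spirantizes to the fricative [z]. /b/ is a stop between vowels /o/ and /u/, so it spirantizes to the fricative [v]. /somsunidobugomte/ → somsunizovugomte.
Rule 3 (nasal place assimilation): /m/ precedes the alveolar consonant /s/, so it assimilates in place to [n]. /m/ precedes the alveolar consonant /t/, so it assimilates in place to [n]. /somsunizovugomte/ → sonsunizovugonte.

sonsunizovugonte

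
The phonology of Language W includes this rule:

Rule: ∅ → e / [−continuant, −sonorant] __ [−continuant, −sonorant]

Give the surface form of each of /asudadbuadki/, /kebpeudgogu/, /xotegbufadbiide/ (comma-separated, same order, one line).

asudadebuadeki, kebepeudegogu, xotegebufadebiide

/asudadbuadki/: /d/ and /b/ form a stop–stop cluster, so [e] is inserted between them. /d/ and /k/ form a stop–stop cluster, so [e] is inserted between them. → [asudadebuadeki].
/kebpeudgogu/: /b/ and /p/ form a stop–stop cluster, so [e] is inserted between them. /d/ and /g/ form a stop–stop cluster, so [e] is inserted between them. → [kebepeudegogu].
/xotegbufadbiide/: /g/ and /b/ form a stop–stop cluster, so [e] is inserted between them. /d/ and /b/ form a stop–stop cluster, so [e] is inserted between them. → [xotegebufadebiide].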